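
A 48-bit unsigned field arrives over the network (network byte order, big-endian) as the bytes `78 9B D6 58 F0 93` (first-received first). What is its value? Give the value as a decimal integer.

132610711416979

Big-endian stores the most-significant byte at the lowest address.
The bytes are already most-significant first: 0x789BD658F093.
0x789BD658F093 = 132610711416979.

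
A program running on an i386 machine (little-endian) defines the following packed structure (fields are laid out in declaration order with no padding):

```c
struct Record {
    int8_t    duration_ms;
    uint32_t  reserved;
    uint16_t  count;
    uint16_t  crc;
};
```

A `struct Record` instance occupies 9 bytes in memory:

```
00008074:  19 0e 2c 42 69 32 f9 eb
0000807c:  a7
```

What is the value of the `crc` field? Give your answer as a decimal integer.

`crc` follows `duration_ms` (1 B), `reserved` (4 B), `count` (2 B), so it starts at offset 1 + 4 + 2 = 7 and occupies 2 bytes.
Bytes at offsets 7..8: EB A7.
In little-endian order the low byte comes first in memory.
Reassemble most-significant byte first: A7 EB → 0xA7EB.
0xA7EB = 42987.

42987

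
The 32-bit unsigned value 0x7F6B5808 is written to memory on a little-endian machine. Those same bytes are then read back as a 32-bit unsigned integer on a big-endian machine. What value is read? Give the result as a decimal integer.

140012415

Stored little-endian, the bytes at ascending addresses are 08 58 6B 7F.
Read back as big-endian, the last byte is least significant, giving 0x08586B7F.
0x08586B7F = 140012415.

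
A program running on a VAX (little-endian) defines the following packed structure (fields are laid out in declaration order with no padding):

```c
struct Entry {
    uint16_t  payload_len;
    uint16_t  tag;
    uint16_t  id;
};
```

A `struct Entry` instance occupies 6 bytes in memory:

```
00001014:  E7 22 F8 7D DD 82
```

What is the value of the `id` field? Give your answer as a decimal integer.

`id` follows `payload_len` (2 B), `tag` (2 B), so it starts at offset 2 + 2 = 4 and occupies 2 bytes.
Bytes at offsets 4..5: DD 82.
Little-endian: lowest address holds the least-significant byte.
Reassemble most-significant byte first: 82 DD → 0x82DD.
0x82DD = 33501.

33501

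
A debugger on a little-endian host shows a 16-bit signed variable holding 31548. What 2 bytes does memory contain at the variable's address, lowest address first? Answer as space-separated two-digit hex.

31548 in hexadecimal, padded to 16 bits, is 0x7B3C.
Split into bytes (most-significant first): 7B 3C.
Little-endian stores the least-significant byte at the lowest address.
So at ascending addresses the bytes are 3C 7B.

3C 7B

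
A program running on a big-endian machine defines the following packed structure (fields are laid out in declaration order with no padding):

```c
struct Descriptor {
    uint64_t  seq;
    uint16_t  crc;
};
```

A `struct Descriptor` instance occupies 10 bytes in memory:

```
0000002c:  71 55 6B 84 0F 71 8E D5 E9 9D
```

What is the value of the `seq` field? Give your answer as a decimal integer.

`seq` is the first field, at byte offset 0, occupying 8 bytes.
Bytes at offsets 0..7: 71 55 6B 84 0F 71 8E D5.
Big-endian: lowest address holds the most-significant byte.
The bytes are already most-significant first: 0x71556B840F718ED5.
0x71556B840F718ED5 = 8166551714245218005.

8166551714245218005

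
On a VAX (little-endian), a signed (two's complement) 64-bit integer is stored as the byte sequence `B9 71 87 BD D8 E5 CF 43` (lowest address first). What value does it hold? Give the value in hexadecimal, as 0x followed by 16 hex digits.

0x43CFE5D8BD8771B9

Little-endian stores the least-significant byte at the lowest address.
Reassemble most-significant byte first: 43 CF E5 D8 BD 87 71 B9 → 0x43CFE5D8BD8771B9.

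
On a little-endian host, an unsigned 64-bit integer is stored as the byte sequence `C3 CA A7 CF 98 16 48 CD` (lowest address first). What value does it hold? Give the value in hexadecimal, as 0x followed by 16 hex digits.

In little-endian order the low byte comes first in memory.
Reassemble most-significant byte first: CD 48 16 98 CF A7 CA C3 → 0xCD481698CFA7CAC3.

0xCD481698CFA7CAC3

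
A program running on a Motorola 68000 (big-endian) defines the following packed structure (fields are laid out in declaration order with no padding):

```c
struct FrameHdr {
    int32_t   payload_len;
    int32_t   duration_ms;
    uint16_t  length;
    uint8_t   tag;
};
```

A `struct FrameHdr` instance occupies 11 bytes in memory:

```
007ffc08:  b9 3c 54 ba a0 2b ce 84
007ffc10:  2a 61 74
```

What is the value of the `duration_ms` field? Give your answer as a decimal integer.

-1607741820

`duration_ms` follows `payload_len` (4 bytes), so it starts at byte offset 4 and occupies 4 bytes.
Bytes at offsets 4..7: A0 2B CE 84.
Big-endian: lowest address holds the most-significant byte.
The bytes are already most-significant first: 0xA02BCE84.
Top bit is set, so as a signed 32-bit value this is 0xA02BCE84 − 2^32 = -1607741820.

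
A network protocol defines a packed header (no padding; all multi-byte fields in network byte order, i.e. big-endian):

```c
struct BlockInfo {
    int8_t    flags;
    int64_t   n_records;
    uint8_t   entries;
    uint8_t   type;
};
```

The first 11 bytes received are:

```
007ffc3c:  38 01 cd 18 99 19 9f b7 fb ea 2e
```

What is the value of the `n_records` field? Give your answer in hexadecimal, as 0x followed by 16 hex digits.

`n_records` follows `flags` (1 byte), so it starts at byte offset 1 and occupies 8 bytes.
Bytes at offsets 1..8: 01 CD 18 99 19 9F B7 FB.
In big-endian order the high byte comes first in memory.
The bytes are already most-significant first: 0x01CD1899199FB7FB.

0x01CD1899199FB7FB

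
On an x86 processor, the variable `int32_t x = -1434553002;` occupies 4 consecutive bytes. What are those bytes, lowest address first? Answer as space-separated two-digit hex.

Two's complement of -1434553002 in 32 bits: 1434553002 = 0x55818AAA; invert → 0xAA7E7555; add 1 → 0xAA7E7556.
Split into bytes (most-significant first): AA 7E 75 56.
In little-endian order the low byte comes first in memory.
So at ascending addresses the bytes are 56 75 7E AA.

56 75 7E AA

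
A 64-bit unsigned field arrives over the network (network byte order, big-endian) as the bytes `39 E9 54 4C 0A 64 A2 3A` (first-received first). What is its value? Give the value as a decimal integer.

4172959215304090170

In big-endian order the high byte comes first in memory.
The bytes are already most-significant first: 0x39E9544C0A64A23A.
0x39E9544C0A64A23A = 4172959215304090170.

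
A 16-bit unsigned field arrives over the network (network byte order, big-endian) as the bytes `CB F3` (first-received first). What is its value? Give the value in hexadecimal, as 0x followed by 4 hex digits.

Big-endian stores the most-significant byte at the lowest address.
The bytes are already most-significant first: 0xCBF3.

0xCBF3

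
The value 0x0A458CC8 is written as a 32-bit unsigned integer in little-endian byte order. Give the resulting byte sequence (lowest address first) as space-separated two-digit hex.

Split into bytes (most-significant first): 0A 45 8C C8.
Little-endian: lowest address holds the least-significant byte.
So at ascending addresses the bytes are C8 8C 45 0A.

C8 8C 45 0A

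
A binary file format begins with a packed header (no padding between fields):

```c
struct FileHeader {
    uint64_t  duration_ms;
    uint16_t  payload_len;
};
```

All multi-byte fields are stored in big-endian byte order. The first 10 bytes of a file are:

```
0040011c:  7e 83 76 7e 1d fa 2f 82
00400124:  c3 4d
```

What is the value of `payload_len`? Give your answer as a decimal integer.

49997

`payload_len` follows `duration_ms` (8 bytes), so it starts at byte offset 8 and occupies 2 bytes.
Bytes at offsets 8..9: C3 4D.
Big-endian stores the most-significant byte at the lowest address.
The bytes are already most-significant first: 0xC34D.
0xC34D = 49997.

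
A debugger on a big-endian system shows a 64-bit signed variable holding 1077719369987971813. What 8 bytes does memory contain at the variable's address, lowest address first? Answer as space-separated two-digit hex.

1077719369987971813 in hexadecimal, padded to 64 bits, is 0x0EF4D40E97B0DAE5.
Split into bytes (most-significant first): 0E F4 D4 0E 97 B0 DA E5.
Big-endian stores the most-significant byte at the lowest address.
So the memory order matches the most-significant-first order: 0E F4 D4 0E 97 B0 DA E5.

0E F4 D4 0E 97 B0 DA E5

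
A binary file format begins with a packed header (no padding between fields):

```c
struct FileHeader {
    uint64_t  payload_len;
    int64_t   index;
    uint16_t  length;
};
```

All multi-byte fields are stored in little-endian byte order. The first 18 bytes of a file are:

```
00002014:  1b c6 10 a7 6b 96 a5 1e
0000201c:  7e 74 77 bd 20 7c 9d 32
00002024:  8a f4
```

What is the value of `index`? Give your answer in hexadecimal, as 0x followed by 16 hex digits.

0x329D7C20BD77747E

`index` follows `payload_len` (8 bytes), so it starts at byte offset 8 and occupies 8 bytes.
Bytes at offsets 8..15: 7E 74 77 BD 20 7C 9D 32.
Little-endian: lowest address holds the least-significant byte.
Reassemble most-significant byte first: 32 9D 7C 20 BD 77 74 7E → 0x329D7C20BD77747E.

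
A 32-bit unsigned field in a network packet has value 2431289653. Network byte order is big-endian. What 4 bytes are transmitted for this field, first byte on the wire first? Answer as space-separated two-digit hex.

90 EA 89 35

2431289653 in hexadecimal, padded to 32 bits, is 0x90EA8935.
Split into bytes (most-significant first): 90 EA 89 35.
Big-endian: lowest address holds the most-significant byte.
So the memory order matches the most-significant-first order: 90 EA 89 35.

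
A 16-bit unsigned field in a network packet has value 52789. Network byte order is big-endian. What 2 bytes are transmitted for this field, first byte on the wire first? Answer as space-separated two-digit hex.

52789 in hexadecimal, padded to 16 bits, is 0xCE35.
Split into bytes (most-significant first): CE 35.
Big-endian: lowest address holds the most-significant byte.
So the memory order matches the most-significant-first order: CE 35.

CE 35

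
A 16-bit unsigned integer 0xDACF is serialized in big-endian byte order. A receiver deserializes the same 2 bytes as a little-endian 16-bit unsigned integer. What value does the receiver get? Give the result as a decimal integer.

53210

Stored big-endian, the bytes at ascending addresses are DA CF.
Read back as little-endian, the first byte is least significant, giving 0xCFDA.
0xCFDA = 53210.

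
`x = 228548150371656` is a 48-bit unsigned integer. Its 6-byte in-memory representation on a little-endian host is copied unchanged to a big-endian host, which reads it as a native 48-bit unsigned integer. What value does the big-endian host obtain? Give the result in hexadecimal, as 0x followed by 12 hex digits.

0x48255103DDCF

228548150371656 in 48-bit hexadecimal is 0xCFDD03512548.
Stored little-endian, the bytes at ascending addresses are 48 25 51 03 DD CF.
Read back as big-endian, the last byte is least significant, giving 0x48255103DDCF.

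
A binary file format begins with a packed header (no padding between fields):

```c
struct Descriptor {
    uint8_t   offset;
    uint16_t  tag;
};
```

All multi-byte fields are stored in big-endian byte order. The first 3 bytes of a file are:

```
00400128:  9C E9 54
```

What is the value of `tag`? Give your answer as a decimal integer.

59732

`tag` follows `offset` (1 byte), so it starts at byte offset 1 and occupies 2 bytes.
Bytes at offsets 1..2: E9 54.
Big-endian stores the most-significant byte at the lowest address.
The bytes are already most-significant first: 0xE954.
0xE954 = 59732.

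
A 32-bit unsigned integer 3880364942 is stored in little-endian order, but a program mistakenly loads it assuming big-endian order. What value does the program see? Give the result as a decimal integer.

3880364942 in 32-bit hexadecimal is 0xE749AB8E.
Stored little-endian, the bytes at ascending addresses are 8E AB 49 E7.
Read back as big-endian, the last byte is least significant, giving 0x8EAB49E7.
0x8EAB49E7 = 2393590247.

2393590247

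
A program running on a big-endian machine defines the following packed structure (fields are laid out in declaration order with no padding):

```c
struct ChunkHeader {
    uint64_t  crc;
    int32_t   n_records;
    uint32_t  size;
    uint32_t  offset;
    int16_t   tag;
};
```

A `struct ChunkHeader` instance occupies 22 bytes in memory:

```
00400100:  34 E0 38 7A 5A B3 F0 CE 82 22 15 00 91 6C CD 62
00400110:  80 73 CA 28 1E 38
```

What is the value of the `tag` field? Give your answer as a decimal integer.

7736

`tag` follows `crc` (8 B), `n_records` (4 B), `size` (4 B), `offset` (4 B), so it starts at offset 8 + 4 + 4 + 4 = 20 and occupies 2 bytes.
Bytes at offsets 20..21: 1E 38.
Big-endian stores the most-significant byte at the lowest address.
The bytes are already most-significant first: 0x1E38.
0x1E38 = 7736.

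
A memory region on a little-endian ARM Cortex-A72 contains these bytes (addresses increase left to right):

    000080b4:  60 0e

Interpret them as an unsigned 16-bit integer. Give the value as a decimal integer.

In little-endian order the low byte comes first in memory.
Reassemble most-significant byte first: 0E 60 → 0x0E60.
0x0E60 = 3680.

3680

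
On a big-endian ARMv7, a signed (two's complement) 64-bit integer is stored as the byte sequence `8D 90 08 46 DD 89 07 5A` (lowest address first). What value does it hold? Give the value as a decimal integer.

-8246081817257900198

Big-endian stores the most-significant byte at the lowest address.
The bytes are already most-significant first: 0x8D900846DD89075A.
Top bit is set, so as a signed 64-bit value this is 0x8D900846DD89075A − 2^64 = -8246081817257900198.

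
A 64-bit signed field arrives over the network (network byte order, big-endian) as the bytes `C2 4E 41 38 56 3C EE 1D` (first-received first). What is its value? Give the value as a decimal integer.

-4445544071947293155

Big-endian: lowest address holds the most-significant byte.
The bytes are already most-significant first: 0xC24E4138563CEE1D.
Top bit is set, so as a signed 64-bit value this is 0xC24E4138563CEE1D − 2^64 = -4445544071947293155.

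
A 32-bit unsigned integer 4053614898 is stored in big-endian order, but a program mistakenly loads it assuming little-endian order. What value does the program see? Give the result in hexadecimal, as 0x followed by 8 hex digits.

0x32419DF1

4053614898 in 32-bit hexadecimal is 0xF19D4132.
Stored big-endian, the bytes at ascending addresses are F1 9D 41 32.
Read back as little-endian, the first byte is least significant, giving 0x32419DF1.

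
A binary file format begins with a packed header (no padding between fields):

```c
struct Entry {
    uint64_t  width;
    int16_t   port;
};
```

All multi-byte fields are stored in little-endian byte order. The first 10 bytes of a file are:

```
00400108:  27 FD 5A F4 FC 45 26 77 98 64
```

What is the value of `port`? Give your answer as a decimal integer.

`port` follows `width` (8 bytes), so it starts at byte offset 8 and occupies 2 bytes.
Bytes at offsets 8..9: 98 64.
Little-endian stores the least-significant byte at the lowest address.
Reassemble most-significant byte first: 64 98 → 0x6498.
0x6498 = 25752.

25752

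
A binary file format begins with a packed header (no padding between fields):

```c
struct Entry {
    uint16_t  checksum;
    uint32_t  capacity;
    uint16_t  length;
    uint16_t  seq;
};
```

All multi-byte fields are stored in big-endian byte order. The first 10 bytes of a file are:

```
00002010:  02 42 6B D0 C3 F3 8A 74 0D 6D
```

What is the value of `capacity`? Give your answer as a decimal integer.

1808843763

`capacity` follows `checksum` (2 bytes), so it starts at byte offset 2 and occupies 4 bytes.
Bytes at offsets 2..5: 6B D0 C3 F3.
In big-endian order the high byte comes first in memory.
The bytes are already most-significant first: 0x6BD0C3F3.
0x6BD0C3F3 = 1808843763.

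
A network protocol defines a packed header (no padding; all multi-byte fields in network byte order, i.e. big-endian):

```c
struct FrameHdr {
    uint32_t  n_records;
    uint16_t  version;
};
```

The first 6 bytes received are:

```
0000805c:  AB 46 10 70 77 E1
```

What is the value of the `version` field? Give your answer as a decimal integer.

`version` follows `n_records` (4 bytes), so it starts at byte offset 4 and occupies 2 bytes.
Bytes at offsets 4..5: 77 E1.
In big-endian order the high byte comes first in memory.
The bytes are already most-significant first: 0x77E1.
0x77E1 = 30689.

30689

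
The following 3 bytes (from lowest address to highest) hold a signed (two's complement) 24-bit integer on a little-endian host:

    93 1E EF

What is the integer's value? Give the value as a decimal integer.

Little-endian: lowest address holds the least-significant byte.
Reassemble most-significant byte first: EF 1E 93 → 0xEF1E93.
Top bit is set, so as a signed 24-bit value this is 0xEF1E93 − 2^24 = -1106285.

-1106285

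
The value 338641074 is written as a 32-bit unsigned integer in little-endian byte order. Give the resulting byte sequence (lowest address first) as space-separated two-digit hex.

338641074 in hexadecimal, padded to 32 bits, is 0x142F40B2.
Split into bytes (most-significant first): 14 2F 40 B2.
In little-endian order the low byte comes first in memory.
So at ascending addresses the bytes are B2 40 2F 14.

B2 40 2F 14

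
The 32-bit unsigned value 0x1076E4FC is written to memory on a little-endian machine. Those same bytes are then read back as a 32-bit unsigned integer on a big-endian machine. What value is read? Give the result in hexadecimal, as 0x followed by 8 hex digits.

Stored little-endian, the bytes at ascending addresses are FC E4 76 10.
Read back as big-endian, the last byte is least significant, giving 0xFCE47610.

0xFCE47610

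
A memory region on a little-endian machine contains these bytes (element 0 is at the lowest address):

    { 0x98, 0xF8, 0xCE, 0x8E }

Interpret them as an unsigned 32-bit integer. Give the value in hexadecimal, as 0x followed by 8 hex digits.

In little-endian order the low byte comes first in memory.
Reassemble most-significant byte first: 8E CE F8 98 → 0x8ECEF898.

0x8ECEF898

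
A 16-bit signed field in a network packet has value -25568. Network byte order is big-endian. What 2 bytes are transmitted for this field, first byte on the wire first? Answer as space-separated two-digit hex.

Two's complement of -25568 in 16 bits: 25568 = 0x63E0; invert → 0x9C1F; add 1 → 0x9C20.
Split into bytes (most-significant first): 9C 20.
Big-endian: lowest address holds the most-significant byte.
So the memory order matches the most-significant-first order: 9C 20.

9C 20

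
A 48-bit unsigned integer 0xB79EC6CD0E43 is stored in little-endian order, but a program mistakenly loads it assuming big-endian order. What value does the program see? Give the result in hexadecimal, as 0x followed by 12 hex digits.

Stored little-endian, the bytes at ascending addresses are 43 0E CD C6 9E B7.
Read back as big-endian, the last byte is least significant, giving 0x430ECDC69EB7.

0x430ECDC69EB7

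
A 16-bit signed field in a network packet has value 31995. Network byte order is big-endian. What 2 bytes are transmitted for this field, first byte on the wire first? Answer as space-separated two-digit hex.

7C FB

31995 in hexadecimal, padded to 16 bits, is 0x7CFB.
Split into bytes (most-significant first): 7C FB.
Big-endian: lowest address holds the most-significant byte.
So the memory order matches the most-significant-first order: 7C FB.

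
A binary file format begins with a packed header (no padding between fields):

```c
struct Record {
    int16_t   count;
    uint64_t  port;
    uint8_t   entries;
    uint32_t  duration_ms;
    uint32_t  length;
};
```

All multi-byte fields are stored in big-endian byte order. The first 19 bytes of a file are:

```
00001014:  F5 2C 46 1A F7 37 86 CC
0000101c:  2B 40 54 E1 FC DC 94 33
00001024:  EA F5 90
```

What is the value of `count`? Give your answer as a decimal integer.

`count` is the first field, at byte offset 0, occupying 2 bytes.
Bytes at offsets 0..1: F5 2C.
Big-endian: lowest address holds the most-significant byte.
The bytes are already most-significant first: 0xF52C.
Top bit is set, so as a signed 16-bit value this is 0xF52C − 2^16 = -2772.

-2772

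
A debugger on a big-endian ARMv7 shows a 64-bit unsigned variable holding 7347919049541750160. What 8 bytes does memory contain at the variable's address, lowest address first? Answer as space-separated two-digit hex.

65 F9 0D 71 D2 43 0D 90

7347919049541750160 in hexadecimal, padded to 64 bits, is 0x65F90D71D2430D90.
Split into bytes (most-significant first): 65 F9 0D 71 D2 43 0D 90.
Big-endian: lowest address holds the most-significant byte.
So the memory order matches the most-significant-first order: 65 F9 0D 71 D2 43 0D 90.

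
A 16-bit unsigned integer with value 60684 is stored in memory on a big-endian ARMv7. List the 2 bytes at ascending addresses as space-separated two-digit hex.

60684 in hexadecimal, padded to 16 bits, is 0xED0C.
Split into bytes (most-significant first): ED 0C.
In big-endian order the high byte comes first in memory.
So the memory order matches the most-significant-first order: ED 0C.

ED 0C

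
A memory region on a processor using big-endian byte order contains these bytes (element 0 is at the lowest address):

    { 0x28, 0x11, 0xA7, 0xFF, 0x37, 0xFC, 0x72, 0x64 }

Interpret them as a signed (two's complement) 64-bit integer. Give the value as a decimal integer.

2887273550718988900

Big-endian stores the most-significant byte at the lowest address.
The bytes are already most-significant first: 0x2811A7FF37FC7264.
0x2811A7FF37FC7264 = 2887273550718988900.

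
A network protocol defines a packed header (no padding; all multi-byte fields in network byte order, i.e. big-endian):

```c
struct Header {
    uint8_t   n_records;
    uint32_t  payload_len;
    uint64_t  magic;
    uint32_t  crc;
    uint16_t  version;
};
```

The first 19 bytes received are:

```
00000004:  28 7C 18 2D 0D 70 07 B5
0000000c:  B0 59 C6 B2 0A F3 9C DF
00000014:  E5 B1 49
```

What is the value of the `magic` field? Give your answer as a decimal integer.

8072620626109968906

`magic` follows `n_records` (1 B), `payload_len` (4 B), so it starts at offset 1 + 4 = 5 and occupies 8 bytes.
Bytes at offsets 5..12: 70 07 B5 B0 59 C6 B2 0A.
Big-endian: lowest address holds the most-significant byte.
The bytes are already most-significant first: 0x7007B5B059C6B20A.
0x7007B5B059C6B20A = 8072620626109968906.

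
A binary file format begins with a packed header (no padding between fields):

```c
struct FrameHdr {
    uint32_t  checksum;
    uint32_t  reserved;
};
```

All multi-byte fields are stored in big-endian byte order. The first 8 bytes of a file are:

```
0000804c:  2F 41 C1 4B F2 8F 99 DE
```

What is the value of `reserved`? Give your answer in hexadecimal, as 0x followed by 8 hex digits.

`reserved` follows `checksum` (4 bytes), so it starts at byte offset 4 and occupies 4 bytes.
Bytes at offsets 4..7: F2 8F 99 DE.
Big-endian: lowest address holds the most-significant byte.
The bytes are already most-significant first: 0xF28F99DE.

0xF28F99DE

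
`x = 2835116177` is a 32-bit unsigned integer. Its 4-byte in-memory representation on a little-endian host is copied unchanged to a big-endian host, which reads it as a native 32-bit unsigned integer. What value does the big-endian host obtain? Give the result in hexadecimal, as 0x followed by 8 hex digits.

0x9170FCA8

2835116177 in 32-bit hexadecimal is 0xA8FC7091.
Stored little-endian, the bytes at ascending addresses are 91 70 FC A8.
Read back as big-endian, the last byte is least significant, giving 0x9170FCA8.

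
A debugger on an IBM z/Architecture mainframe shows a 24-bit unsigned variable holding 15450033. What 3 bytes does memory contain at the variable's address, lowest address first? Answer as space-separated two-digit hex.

15450033 in hexadecimal, padded to 24 bits, is 0xEBBFB1.
Split into bytes (most-significant first): EB BF B1.
Big-endian: lowest address holds the most-significant byte.
So the memory order matches the most-significant-first order: EB BF B1.

EB BF B1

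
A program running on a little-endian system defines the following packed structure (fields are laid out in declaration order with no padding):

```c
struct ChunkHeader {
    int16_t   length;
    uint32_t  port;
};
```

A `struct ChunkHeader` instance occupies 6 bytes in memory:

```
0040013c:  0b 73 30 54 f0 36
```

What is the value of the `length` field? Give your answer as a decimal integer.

29451

`length` is the first field, at byte offset 0, occupying 2 bytes.
Bytes at offsets 0..1: 0B 73.
Little-endian stores the least-significant byte at the lowest address.
Reassemble most-significant byte first: 73 0B → 0x730B.
0x730B = 29451.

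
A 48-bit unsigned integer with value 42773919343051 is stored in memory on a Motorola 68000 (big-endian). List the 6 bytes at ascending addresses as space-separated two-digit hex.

42773919343051 in hexadecimal, padded to 48 bits, is 0x26E71444A1CB.
Split into bytes (most-significant first): 26 E7 14 44 A1 CB.
In big-endian order the high byte comes first in memory.
So the memory order matches the most-significant-first order: 26 E7 14 44 A1 CB.

26 E7 14 44 A1 CB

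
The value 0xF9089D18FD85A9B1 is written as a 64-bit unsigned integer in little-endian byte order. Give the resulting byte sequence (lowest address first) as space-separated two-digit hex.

Split into bytes (most-significant first): F9 08 9D 18 FD 85 A9 B1.
Little-endian: lowest address holds the least-significant byte.
So at ascending addresses the bytes are B1 A9 85 FD 18 9D 08 F9.

B1 A9 85 FD 18 9D 08 F9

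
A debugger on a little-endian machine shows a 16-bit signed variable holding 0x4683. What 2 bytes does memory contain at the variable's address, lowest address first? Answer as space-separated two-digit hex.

83 46

Split into bytes (most-significant first): 46 83.
Little-endian stores the least-significant byte at the lowest address.
So at ascending addresses the bytes are 83 46.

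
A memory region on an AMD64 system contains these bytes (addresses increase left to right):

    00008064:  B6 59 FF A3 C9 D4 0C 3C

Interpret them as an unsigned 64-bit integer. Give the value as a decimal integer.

In little-endian order the low byte comes first in memory.
Reassemble most-significant byte first: 3C 0C D4 C9 A3 FF 59 B6 → 0x3C0CD4C9A3FF59B6.
0x3C0CD4C9A3FF59B6 = 4327067304501139894.

4327067304501139894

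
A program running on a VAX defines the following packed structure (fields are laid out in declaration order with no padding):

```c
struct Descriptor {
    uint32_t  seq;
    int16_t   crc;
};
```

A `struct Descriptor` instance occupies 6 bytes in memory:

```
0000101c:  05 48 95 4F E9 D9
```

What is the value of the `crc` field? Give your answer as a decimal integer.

-9751

`crc` follows `seq` (4 bytes), so it starts at byte offset 4 and occupies 2 bytes.
Bytes at offsets 4..5: E9 D9.
In little-endian order the low byte comes first in memory.
Reassemble most-significant byte first: D9 E9 → 0xD9E9.
Top bit is set, so as a signed 16-bit value this is 0xD9E9 − 2^16 = -9751.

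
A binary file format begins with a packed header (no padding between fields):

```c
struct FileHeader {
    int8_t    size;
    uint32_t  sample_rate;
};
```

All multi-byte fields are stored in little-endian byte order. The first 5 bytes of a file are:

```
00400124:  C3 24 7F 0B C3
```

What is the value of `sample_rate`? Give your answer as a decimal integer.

`sample_rate` follows `size` (1 byte), so it starts at byte offset 1 and occupies 4 bytes.
Bytes at offsets 1..4: 24 7F 0B C3.
In little-endian order the low byte comes first in memory.
Reassemble most-significant byte first: C3 0B 7F 24 → 0xC30B7F24.
0xC30B7F24 = 3272310564.

3272310564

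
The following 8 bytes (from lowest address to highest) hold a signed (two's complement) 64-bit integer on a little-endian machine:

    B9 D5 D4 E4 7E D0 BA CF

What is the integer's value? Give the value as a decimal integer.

-3478238518766676551

Little-endian: lowest address holds the least-significant byte.
Reassemble most-significant byte first: CF BA D0 7E E4 D4 D5 B9 → 0xCFBAD07EE4D4D5B9.
Top bit is set, so as a signed 64-bit value this is 0xCFBAD07EE4D4D5B9 − 2^64 = -3478238518766676551.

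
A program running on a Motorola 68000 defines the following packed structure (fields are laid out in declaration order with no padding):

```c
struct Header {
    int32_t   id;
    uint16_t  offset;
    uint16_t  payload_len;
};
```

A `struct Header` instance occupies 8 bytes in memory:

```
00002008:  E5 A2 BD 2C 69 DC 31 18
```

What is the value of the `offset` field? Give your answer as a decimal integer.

27100

`offset` follows `id` (4 bytes), so it starts at byte offset 4 and occupies 2 bytes.
Bytes at offsets 4..5: 69 DC.
Big-endian stores the most-significant byte at the lowest address.
The bytes are already most-significant first: 0x69DC.
0x69DC = 27100.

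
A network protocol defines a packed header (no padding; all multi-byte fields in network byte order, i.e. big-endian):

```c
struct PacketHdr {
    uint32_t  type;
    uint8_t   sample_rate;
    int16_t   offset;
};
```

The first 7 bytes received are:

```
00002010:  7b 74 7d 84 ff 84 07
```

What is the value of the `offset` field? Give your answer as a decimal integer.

-31737

`offset` follows `type` (4 B), `sample_rate` (1 B), so it starts at offset 4 + 1 = 5 and occupies 2 bytes.
Bytes at offsets 5..6: 84 07.
In big-endian order the high byte comes first in memory.
The bytes are already most-significant first: 0x8407.
Top bit is set, so as a signed 16-bit value this is 0x8407 − 2^16 = -31737.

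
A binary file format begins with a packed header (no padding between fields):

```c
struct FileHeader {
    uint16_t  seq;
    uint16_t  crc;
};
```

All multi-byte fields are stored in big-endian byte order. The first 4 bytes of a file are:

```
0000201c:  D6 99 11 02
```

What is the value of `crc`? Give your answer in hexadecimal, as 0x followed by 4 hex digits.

0x1102

`crc` follows `seq` (2 bytes), so it starts at byte offset 2 and occupies 2 bytes.
Bytes at offsets 2..3: 11 02.
Big-endian: lowest address holds the most-significant byte.
The bytes are already most-significant first: 0x1102.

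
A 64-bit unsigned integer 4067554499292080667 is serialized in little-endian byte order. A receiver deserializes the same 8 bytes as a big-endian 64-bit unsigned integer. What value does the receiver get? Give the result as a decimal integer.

1993643461120324152

4067554499292080667 in 64-bit hexadecimal is 0x3872DB442AD8AA1B.
Stored little-endian, the bytes at ascending addresses are 1B AA D8 2A 44 DB 72 38.
Read back as big-endian, the last byte is least significant, giving 0x1BAAD82A44DB7238.
0x1BAAD82A44DB7238 = 1993643461120324152.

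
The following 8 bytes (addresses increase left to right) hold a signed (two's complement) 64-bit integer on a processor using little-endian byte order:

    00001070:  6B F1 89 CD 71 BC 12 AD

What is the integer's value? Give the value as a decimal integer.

-5975506558601531029

In little-endian order the low byte comes first in memory.
Reassemble most-significant byte first: AD 12 BC 71 CD 89 F1 6B → 0xAD12BC71CD89F16B.
Top bit is set, so as a signed 64-bit value this is 0xAD12BC71CD89F16B − 2^64 = -5975506558601531029.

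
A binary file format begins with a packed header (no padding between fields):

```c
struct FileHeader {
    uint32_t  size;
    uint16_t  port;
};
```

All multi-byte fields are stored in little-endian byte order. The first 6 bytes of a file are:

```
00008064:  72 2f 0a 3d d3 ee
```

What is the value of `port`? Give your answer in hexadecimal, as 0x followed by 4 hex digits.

`port` follows `size` (4 bytes), so it starts at byte offset 4 and occupies 2 bytes.
Bytes at offsets 4..5: D3 EE.
Little-endian: lowest address holds the least-significant byte.
Reassemble most-significant byte first: EE D3 → 0xEED3.

0xEED3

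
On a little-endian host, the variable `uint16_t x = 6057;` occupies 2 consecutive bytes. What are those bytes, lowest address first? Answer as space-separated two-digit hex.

A9 17

6057 in hexadecimal, padded to 16 bits, is 0x17A9.
Split into bytes (most-significant first): 17 A9.
In little-endian order the low byte comes first in memory.
So at ascending addresses the bytes are A9 17.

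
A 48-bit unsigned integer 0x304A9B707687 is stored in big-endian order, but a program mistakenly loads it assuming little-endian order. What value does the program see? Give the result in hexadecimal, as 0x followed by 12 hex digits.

0x8776709B4A30

Stored big-endian, the bytes at ascending addresses are 30 4A 9B 70 76 87.
Read back as little-endian, the first byte is least significant, giving 0x8776709B4A30.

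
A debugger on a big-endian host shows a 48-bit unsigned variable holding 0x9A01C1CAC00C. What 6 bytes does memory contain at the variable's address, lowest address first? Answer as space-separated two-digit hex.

9A 01 C1 CA C0 0C

Split into bytes (most-significant first): 9A 01 C1 CA C0 0C.
Big-endian stores the most-significant byte at the lowest address.
So the memory order matches the most-significant-first order: 9A 01 C1 CA C0 0C.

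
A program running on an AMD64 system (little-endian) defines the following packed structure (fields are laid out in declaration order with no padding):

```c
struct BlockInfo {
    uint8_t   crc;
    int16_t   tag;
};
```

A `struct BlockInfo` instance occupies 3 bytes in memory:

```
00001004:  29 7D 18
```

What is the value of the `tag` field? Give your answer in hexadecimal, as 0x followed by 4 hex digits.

`tag` follows `crc` (1 byte), so it starts at byte offset 1 and occupies 2 bytes.
Bytes at offsets 1..2: 7D 18.
Little-endian stores the least-significant byte at the lowest address.
Reassemble most-significant byte first: 18 7D → 0x187D.

0x187D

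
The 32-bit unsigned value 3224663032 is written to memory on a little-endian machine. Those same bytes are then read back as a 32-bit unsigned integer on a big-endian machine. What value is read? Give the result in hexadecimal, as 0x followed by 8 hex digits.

3224663032 in 32-bit hexadecimal is 0xC03473F8.
Stored little-endian, the bytes at ascending addresses are F8 73 34 C0.
Read back as big-endian, the last byte is least significant, giving 0xF87334C0.

0xF87334C0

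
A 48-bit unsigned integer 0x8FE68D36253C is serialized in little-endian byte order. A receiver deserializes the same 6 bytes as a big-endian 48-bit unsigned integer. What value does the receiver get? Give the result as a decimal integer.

66130526725775

Stored little-endian, the bytes at ascending addresses are 3C 25 36 8D E6 8F.
Read back as big-endian, the last byte is least significant, giving 0x3C25368DE68F.
0x3C25368DE68F = 66130526725775.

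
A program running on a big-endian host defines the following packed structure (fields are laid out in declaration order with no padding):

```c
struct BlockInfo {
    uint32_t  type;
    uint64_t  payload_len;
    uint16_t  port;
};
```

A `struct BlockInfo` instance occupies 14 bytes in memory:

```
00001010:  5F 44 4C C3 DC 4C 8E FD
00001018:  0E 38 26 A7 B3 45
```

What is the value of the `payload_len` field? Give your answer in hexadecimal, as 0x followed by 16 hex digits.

0xDC4C8EFD0E3826A7

`payload_len` follows `type` (4 bytes), so it starts at byte offset 4 and occupies 8 bytes.
Bytes at offsets 4..11: DC 4C 8E FD 0E 38 26 A7.
In big-endian order the high byte comes first in memory.
The bytes are already most-significant first: 0xDC4C8EFD0E3826A7.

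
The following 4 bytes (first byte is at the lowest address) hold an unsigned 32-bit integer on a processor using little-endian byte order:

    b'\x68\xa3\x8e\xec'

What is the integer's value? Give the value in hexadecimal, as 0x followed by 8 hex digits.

Little-endian: lowest address holds the least-significant byte.
Reassemble most-significant byte first: EC 8E A3 68 → 0xEC8EA368.

0xEC8EA368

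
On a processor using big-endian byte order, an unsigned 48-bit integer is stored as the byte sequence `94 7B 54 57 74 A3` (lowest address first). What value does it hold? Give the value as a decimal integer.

In big-endian order the high byte comes first in memory.
The bytes are already most-significant first: 0x947B545774A3.
0x947B545774A3 = 163257416905891.

163257416905891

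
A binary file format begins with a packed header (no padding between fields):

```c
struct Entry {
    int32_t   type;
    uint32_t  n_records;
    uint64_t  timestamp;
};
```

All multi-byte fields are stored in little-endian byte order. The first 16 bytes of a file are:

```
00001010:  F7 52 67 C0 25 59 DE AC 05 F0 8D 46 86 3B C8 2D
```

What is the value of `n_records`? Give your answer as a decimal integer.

`n_records` follows `type` (4 bytes), so it starts at byte offset 4 and occupies 4 bytes.
Bytes at offsets 4..7: 25 59 DE AC.
Little-endian stores the least-significant byte at the lowest address.
Reassemble most-significant byte first: AC DE 59 25 → 0xACDE5925.
0xACDE5925 = 2900252965.

2900252965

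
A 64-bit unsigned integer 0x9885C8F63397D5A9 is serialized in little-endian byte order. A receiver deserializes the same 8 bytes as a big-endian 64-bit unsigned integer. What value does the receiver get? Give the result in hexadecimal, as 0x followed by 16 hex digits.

Stored little-endian, the bytes at ascending addresses are A9 D5 97 33 F6 C8 85 98.
Read back as big-endian, the last byte is least significant, giving 0xA9D59733F6C88598.

0xA9D59733F6C88598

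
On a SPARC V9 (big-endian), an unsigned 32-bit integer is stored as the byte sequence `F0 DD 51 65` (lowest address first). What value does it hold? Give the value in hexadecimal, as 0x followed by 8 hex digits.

Big-endian stores the most-significant byte at the lowest address.
The bytes are already most-significant first: 0xF0DD5165.

0xF0DD5165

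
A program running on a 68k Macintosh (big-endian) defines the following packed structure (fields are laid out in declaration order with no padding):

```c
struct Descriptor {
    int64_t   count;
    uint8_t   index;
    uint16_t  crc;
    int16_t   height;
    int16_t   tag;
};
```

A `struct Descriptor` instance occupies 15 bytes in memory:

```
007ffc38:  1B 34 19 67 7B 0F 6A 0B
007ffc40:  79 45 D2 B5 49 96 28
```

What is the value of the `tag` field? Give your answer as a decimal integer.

-27096

`tag` follows `count` (8 B), `index` (1 B), `crc` (2 B), `height` (2 B), so it starts at offset 8 + 1 + 2 + 2 = 13 and occupies 2 bytes.
Bytes at offsets 13..14: 96 28.
Big-endian stores the most-significant byte at the lowest address.
The bytes are already most-significant first: 0x9628.
Top bit is set, so as a signed 16-bit value this is 0x9628 − 2^16 = -27096.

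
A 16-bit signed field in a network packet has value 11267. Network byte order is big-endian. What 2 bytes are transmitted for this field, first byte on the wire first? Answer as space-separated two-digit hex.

2C 03

11267 in hexadecimal, padded to 16 bits, is 0x2C03.
Split into bytes (most-significant first): 2C 03.
In big-endian order the high byte comes first in memory.
So the memory order matches the most-significant-first order: 2C 03.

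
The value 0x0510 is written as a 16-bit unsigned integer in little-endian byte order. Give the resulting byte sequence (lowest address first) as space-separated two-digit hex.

10 05

Split into bytes (most-significant first): 05 10.
Little-endian stores the least-significant byte at the lowest address.
So at ascending addresses the bytes are 10 05.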